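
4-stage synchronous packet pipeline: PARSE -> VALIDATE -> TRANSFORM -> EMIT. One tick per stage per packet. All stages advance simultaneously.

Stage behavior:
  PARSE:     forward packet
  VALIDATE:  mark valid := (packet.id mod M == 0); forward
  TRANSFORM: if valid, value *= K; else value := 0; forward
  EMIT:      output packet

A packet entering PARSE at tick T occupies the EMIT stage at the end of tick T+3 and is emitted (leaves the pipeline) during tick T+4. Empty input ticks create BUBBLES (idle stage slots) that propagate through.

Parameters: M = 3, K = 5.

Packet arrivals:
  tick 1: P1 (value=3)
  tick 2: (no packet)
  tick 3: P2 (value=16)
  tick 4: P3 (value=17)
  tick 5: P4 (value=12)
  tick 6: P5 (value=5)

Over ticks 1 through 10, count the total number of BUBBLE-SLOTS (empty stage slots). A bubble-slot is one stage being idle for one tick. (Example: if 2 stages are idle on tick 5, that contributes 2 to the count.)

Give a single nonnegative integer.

Answer: 20

Derivation:
Tick 1: [PARSE:P1(v=3,ok=F), VALIDATE:-, TRANSFORM:-, EMIT:-] out:-; bubbles=3
Tick 2: [PARSE:-, VALIDATE:P1(v=3,ok=F), TRANSFORM:-, EMIT:-] out:-; bubbles=3
Tick 3: [PARSE:P2(v=16,ok=F), VALIDATE:-, TRANSFORM:P1(v=0,ok=F), EMIT:-] out:-; bubbles=2
Tick 4: [PARSE:P3(v=17,ok=F), VALIDATE:P2(v=16,ok=F), TRANSFORM:-, EMIT:P1(v=0,ok=F)] out:-; bubbles=1
Tick 5: [PARSE:P4(v=12,ok=F), VALIDATE:P3(v=17,ok=T), TRANSFORM:P2(v=0,ok=F), EMIT:-] out:P1(v=0); bubbles=1
Tick 6: [PARSE:P5(v=5,ok=F), VALIDATE:P4(v=12,ok=F), TRANSFORM:P3(v=85,ok=T), EMIT:P2(v=0,ok=F)] out:-; bubbles=0
Tick 7: [PARSE:-, VALIDATE:P5(v=5,ok=F), TRANSFORM:P4(v=0,ok=F), EMIT:P3(v=85,ok=T)] out:P2(v=0); bubbles=1
Tick 8: [PARSE:-, VALIDATE:-, TRANSFORM:P5(v=0,ok=F), EMIT:P4(v=0,ok=F)] out:P3(v=85); bubbles=2
Tick 9: [PARSE:-, VALIDATE:-, TRANSFORM:-, EMIT:P5(v=0,ok=F)] out:P4(v=0); bubbles=3
Tick 10: [PARSE:-, VALIDATE:-, TRANSFORM:-, EMIT:-] out:P5(v=0); bubbles=4
Total bubble-slots: 20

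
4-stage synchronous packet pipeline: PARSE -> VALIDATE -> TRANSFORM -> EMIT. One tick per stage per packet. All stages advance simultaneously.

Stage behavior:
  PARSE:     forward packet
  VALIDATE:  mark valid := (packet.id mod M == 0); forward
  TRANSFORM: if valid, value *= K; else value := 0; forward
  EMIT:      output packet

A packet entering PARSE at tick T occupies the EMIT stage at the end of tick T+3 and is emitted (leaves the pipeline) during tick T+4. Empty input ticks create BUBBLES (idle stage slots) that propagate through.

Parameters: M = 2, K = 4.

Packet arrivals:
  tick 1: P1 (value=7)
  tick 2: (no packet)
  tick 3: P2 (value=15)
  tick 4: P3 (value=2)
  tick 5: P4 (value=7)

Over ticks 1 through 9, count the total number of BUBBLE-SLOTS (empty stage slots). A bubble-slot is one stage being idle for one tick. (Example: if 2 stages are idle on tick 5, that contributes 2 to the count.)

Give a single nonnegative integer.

Answer: 20

Derivation:
Tick 1: [PARSE:P1(v=7,ok=F), VALIDATE:-, TRANSFORM:-, EMIT:-] out:-; bubbles=3
Tick 2: [PARSE:-, VALIDATE:P1(v=7,ok=F), TRANSFORM:-, EMIT:-] out:-; bubbles=3
Tick 3: [PARSE:P2(v=15,ok=F), VALIDATE:-, TRANSFORM:P1(v=0,ok=F), EMIT:-] out:-; bubbles=2
Tick 4: [PARSE:P3(v=2,ok=F), VALIDATE:P2(v=15,ok=T), TRANSFORM:-, EMIT:P1(v=0,ok=F)] out:-; bubbles=1
Tick 5: [PARSE:P4(v=7,ok=F), VALIDATE:P3(v=2,ok=F), TRANSFORM:P2(v=60,ok=T), EMIT:-] out:P1(v=0); bubbles=1
Tick 6: [PARSE:-, VALIDATE:P4(v=7,ok=T), TRANSFORM:P3(v=0,ok=F), EMIT:P2(v=60,ok=T)] out:-; bubbles=1
Tick 7: [PARSE:-, VALIDATE:-, TRANSFORM:P4(v=28,ok=T), EMIT:P3(v=0,ok=F)] out:P2(v=60); bubbles=2
Tick 8: [PARSE:-, VALIDATE:-, TRANSFORM:-, EMIT:P4(v=28,ok=T)] out:P3(v=0); bubbles=3
Tick 9: [PARSE:-, VALIDATE:-, TRANSFORM:-, EMIT:-] out:P4(v=28); bubbles=4
Total bubble-slots: 20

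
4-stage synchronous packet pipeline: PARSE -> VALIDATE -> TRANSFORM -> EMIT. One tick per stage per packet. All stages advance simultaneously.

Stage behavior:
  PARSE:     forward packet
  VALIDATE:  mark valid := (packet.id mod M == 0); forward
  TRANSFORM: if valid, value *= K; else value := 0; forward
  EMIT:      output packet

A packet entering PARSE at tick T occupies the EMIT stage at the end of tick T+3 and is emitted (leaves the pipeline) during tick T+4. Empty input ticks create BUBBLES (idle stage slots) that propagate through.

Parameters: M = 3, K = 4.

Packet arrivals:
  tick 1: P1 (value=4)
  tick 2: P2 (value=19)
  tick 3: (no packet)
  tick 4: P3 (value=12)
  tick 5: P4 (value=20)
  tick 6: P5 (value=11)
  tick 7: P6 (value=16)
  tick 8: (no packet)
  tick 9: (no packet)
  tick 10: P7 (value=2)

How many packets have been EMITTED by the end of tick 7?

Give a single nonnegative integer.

Answer: 2

Derivation:
Tick 1: [PARSE:P1(v=4,ok=F), VALIDATE:-, TRANSFORM:-, EMIT:-] out:-; in:P1
Tick 2: [PARSE:P2(v=19,ok=F), VALIDATE:P1(v=4,ok=F), TRANSFORM:-, EMIT:-] out:-; in:P2
Tick 3: [PARSE:-, VALIDATE:P2(v=19,ok=F), TRANSFORM:P1(v=0,ok=F), EMIT:-] out:-; in:-
Tick 4: [PARSE:P3(v=12,ok=F), VALIDATE:-, TRANSFORM:P2(v=0,ok=F), EMIT:P1(v=0,ok=F)] out:-; in:P3
Tick 5: [PARSE:P4(v=20,ok=F), VALIDATE:P3(v=12,ok=T), TRANSFORM:-, EMIT:P2(v=0,ok=F)] out:P1(v=0); in:P4
Tick 6: [PARSE:P5(v=11,ok=F), VALIDATE:P4(v=20,ok=F), TRANSFORM:P3(v=48,ok=T), EMIT:-] out:P2(v=0); in:P5
Tick 7: [PARSE:P6(v=16,ok=F), VALIDATE:P5(v=11,ok=F), TRANSFORM:P4(v=0,ok=F), EMIT:P3(v=48,ok=T)] out:-; in:P6
Emitted by tick 7: ['P1', 'P2']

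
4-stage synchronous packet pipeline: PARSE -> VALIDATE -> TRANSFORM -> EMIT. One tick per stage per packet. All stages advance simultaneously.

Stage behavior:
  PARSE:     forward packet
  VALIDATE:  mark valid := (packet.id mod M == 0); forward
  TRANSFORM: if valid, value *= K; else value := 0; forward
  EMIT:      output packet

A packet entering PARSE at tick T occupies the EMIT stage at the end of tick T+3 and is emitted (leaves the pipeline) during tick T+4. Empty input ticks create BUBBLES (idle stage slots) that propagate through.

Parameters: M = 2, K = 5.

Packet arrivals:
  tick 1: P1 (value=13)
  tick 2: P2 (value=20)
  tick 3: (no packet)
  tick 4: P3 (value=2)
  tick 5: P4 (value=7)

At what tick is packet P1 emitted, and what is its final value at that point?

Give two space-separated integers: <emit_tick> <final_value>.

Answer: 5 0

Derivation:
Tick 1: [PARSE:P1(v=13,ok=F), VALIDATE:-, TRANSFORM:-, EMIT:-] out:-; in:P1
Tick 2: [PARSE:P2(v=20,ok=F), VALIDATE:P1(v=13,ok=F), TRANSFORM:-, EMIT:-] out:-; in:P2
Tick 3: [PARSE:-, VALIDATE:P2(v=20,ok=T), TRANSFORM:P1(v=0,ok=F), EMIT:-] out:-; in:-
Tick 4: [PARSE:P3(v=2,ok=F), VALIDATE:-, TRANSFORM:P2(v=100,ok=T), EMIT:P1(v=0,ok=F)] out:-; in:P3
Tick 5: [PARSE:P4(v=7,ok=F), VALIDATE:P3(v=2,ok=F), TRANSFORM:-, EMIT:P2(v=100,ok=T)] out:P1(v=0); in:P4
Tick 6: [PARSE:-, VALIDATE:P4(v=7,ok=T), TRANSFORM:P3(v=0,ok=F), EMIT:-] out:P2(v=100); in:-
Tick 7: [PARSE:-, VALIDATE:-, TRANSFORM:P4(v=35,ok=T), EMIT:P3(v=0,ok=F)] out:-; in:-
Tick 8: [PARSE:-, VALIDATE:-, TRANSFORM:-, EMIT:P4(v=35,ok=T)] out:P3(v=0); in:-
Tick 9: [PARSE:-, VALIDATE:-, TRANSFORM:-, EMIT:-] out:P4(v=35); in:-
P1: arrives tick 1, valid=False (id=1, id%2=1), emit tick 5, final value 0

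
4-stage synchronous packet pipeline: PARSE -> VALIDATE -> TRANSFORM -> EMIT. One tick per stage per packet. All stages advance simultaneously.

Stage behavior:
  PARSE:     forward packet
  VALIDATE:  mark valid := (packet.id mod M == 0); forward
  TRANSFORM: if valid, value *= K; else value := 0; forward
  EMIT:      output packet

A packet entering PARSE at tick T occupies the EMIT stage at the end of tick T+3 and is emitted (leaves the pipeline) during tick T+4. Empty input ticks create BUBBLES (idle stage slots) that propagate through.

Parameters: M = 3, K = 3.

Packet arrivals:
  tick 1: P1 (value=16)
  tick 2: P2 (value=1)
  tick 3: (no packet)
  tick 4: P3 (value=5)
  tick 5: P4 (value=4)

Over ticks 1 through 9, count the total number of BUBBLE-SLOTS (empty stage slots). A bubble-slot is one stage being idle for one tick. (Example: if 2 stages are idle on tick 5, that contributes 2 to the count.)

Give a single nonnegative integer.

Tick 1: [PARSE:P1(v=16,ok=F), VALIDATE:-, TRANSFORM:-, EMIT:-] out:-; bubbles=3
Tick 2: [PARSE:P2(v=1,ok=F), VALIDATE:P1(v=16,ok=F), TRANSFORM:-, EMIT:-] out:-; bubbles=2
Tick 3: [PARSE:-, VALIDATE:P2(v=1,ok=F), TRANSFORM:P1(v=0,ok=F), EMIT:-] out:-; bubbles=2
Tick 4: [PARSE:P3(v=5,ok=F), VALIDATE:-, TRANSFORM:P2(v=0,ok=F), EMIT:P1(v=0,ok=F)] out:-; bubbles=1
Tick 5: [PARSE:P4(v=4,ok=F), VALIDATE:P3(v=5,ok=T), TRANSFORM:-, EMIT:P2(v=0,ok=F)] out:P1(v=0); bubbles=1
Tick 6: [PARSE:-, VALIDATE:P4(v=4,ok=F), TRANSFORM:P3(v=15,ok=T), EMIT:-] out:P2(v=0); bubbles=2
Tick 7: [PARSE:-, VALIDATE:-, TRANSFORM:P4(v=0,ok=F), EMIT:P3(v=15,ok=T)] out:-; bubbles=2
Tick 8: [PARSE:-, VALIDATE:-, TRANSFORM:-, EMIT:P4(v=0,ok=F)] out:P3(v=15); bubbles=3
Tick 9: [PARSE:-, VALIDATE:-, TRANSFORM:-, EMIT:-] out:P4(v=0); bubbles=4
Total bubble-slots: 20

Answer: 20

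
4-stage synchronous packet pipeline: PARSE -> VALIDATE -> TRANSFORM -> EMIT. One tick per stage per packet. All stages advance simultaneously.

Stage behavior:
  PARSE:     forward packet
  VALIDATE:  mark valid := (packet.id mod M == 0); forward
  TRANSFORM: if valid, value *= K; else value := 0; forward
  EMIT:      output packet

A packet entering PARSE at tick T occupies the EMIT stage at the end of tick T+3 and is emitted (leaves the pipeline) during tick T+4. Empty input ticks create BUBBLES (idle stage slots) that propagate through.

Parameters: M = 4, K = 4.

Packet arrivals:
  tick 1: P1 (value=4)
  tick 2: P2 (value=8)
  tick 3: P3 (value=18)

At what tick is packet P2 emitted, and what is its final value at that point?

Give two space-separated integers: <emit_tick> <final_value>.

Answer: 6 0

Derivation:
Tick 1: [PARSE:P1(v=4,ok=F), VALIDATE:-, TRANSFORM:-, EMIT:-] out:-; in:P1
Tick 2: [PARSE:P2(v=8,ok=F), VALIDATE:P1(v=4,ok=F), TRANSFORM:-, EMIT:-] out:-; in:P2
Tick 3: [PARSE:P3(v=18,ok=F), VALIDATE:P2(v=8,ok=F), TRANSFORM:P1(v=0,ok=F), EMIT:-] out:-; in:P3
Tick 4: [PARSE:-, VALIDATE:P3(v=18,ok=F), TRANSFORM:P2(v=0,ok=F), EMIT:P1(v=0,ok=F)] out:-; in:-
Tick 5: [PARSE:-, VALIDATE:-, TRANSFORM:P3(v=0,ok=F), EMIT:P2(v=0,ok=F)] out:P1(v=0); in:-
Tick 6: [PARSE:-, VALIDATE:-, TRANSFORM:-, EMIT:P3(v=0,ok=F)] out:P2(v=0); in:-
Tick 7: [PARSE:-, VALIDATE:-, TRANSFORM:-, EMIT:-] out:P3(v=0); in:-
P2: arrives tick 2, valid=False (id=2, id%4=2), emit tick 6, final value 0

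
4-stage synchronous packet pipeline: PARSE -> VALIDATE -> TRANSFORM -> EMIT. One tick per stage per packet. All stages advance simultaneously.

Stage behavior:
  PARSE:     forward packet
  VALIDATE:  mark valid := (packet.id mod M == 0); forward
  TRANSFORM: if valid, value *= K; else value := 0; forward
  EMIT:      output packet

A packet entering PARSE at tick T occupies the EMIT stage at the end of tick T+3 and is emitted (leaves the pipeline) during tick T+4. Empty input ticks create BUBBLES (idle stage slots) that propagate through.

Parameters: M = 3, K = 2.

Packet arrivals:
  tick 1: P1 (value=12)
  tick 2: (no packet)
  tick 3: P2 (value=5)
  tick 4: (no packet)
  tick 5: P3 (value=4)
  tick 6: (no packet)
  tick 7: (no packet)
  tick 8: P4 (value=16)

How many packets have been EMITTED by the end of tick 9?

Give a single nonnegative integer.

Answer: 3

Derivation:
Tick 1: [PARSE:P1(v=12,ok=F), VALIDATE:-, TRANSFORM:-, EMIT:-] out:-; in:P1
Tick 2: [PARSE:-, VALIDATE:P1(v=12,ok=F), TRANSFORM:-, EMIT:-] out:-; in:-
Tick 3: [PARSE:P2(v=5,ok=F), VALIDATE:-, TRANSFORM:P1(v=0,ok=F), EMIT:-] out:-; in:P2
Tick 4: [PARSE:-, VALIDATE:P2(v=5,ok=F), TRANSFORM:-, EMIT:P1(v=0,ok=F)] out:-; in:-
Tick 5: [PARSE:P3(v=4,ok=F), VALIDATE:-, TRANSFORM:P2(v=0,ok=F), EMIT:-] out:P1(v=0); in:P3
Tick 6: [PARSE:-, VALIDATE:P3(v=4,ok=T), TRANSFORM:-, EMIT:P2(v=0,ok=F)] out:-; in:-
Tick 7: [PARSE:-, VALIDATE:-, TRANSFORM:P3(v=8,ok=T), EMIT:-] out:P2(v=0); in:-
Tick 8: [PARSE:P4(v=16,ok=F), VALIDATE:-, TRANSFORM:-, EMIT:P3(v=8,ok=T)] out:-; in:P4
Tick 9: [PARSE:-, VALIDATE:P4(v=16,ok=F), TRANSFORM:-, EMIT:-] out:P3(v=8); in:-
Emitted by tick 9: ['P1', 'P2', 'P3']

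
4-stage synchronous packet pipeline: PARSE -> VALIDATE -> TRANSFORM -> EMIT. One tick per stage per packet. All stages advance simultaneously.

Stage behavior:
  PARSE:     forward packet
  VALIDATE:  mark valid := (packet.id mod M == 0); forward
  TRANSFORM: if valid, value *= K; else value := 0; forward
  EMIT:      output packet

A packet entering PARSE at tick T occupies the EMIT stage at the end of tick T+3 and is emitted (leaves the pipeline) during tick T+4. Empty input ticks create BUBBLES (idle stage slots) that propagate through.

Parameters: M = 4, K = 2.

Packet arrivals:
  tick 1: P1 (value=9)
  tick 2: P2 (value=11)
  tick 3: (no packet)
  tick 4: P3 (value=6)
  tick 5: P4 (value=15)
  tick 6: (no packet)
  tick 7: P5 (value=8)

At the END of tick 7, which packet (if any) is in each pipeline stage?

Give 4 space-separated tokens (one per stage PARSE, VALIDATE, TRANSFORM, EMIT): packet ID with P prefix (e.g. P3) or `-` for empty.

Answer: P5 - P4 P3

Derivation:
Tick 1: [PARSE:P1(v=9,ok=F), VALIDATE:-, TRANSFORM:-, EMIT:-] out:-; in:P1
Tick 2: [PARSE:P2(v=11,ok=F), VALIDATE:P1(v=9,ok=F), TRANSFORM:-, EMIT:-] out:-; in:P2
Tick 3: [PARSE:-, VALIDATE:P2(v=11,ok=F), TRANSFORM:P1(v=0,ok=F), EMIT:-] out:-; in:-
Tick 4: [PARSE:P3(v=6,ok=F), VALIDATE:-, TRANSFORM:P2(v=0,ok=F), EMIT:P1(v=0,ok=F)] out:-; in:P3
Tick 5: [PARSE:P4(v=15,ok=F), VALIDATE:P3(v=6,ok=F), TRANSFORM:-, EMIT:P2(v=0,ok=F)] out:P1(v=0); in:P4
Tick 6: [PARSE:-, VALIDATE:P4(v=15,ok=T), TRANSFORM:P3(v=0,ok=F), EMIT:-] out:P2(v=0); in:-
Tick 7: [PARSE:P5(v=8,ok=F), VALIDATE:-, TRANSFORM:P4(v=30,ok=T), EMIT:P3(v=0,ok=F)] out:-; in:P5
At end of tick 7: ['P5', '-', 'P4', 'P3']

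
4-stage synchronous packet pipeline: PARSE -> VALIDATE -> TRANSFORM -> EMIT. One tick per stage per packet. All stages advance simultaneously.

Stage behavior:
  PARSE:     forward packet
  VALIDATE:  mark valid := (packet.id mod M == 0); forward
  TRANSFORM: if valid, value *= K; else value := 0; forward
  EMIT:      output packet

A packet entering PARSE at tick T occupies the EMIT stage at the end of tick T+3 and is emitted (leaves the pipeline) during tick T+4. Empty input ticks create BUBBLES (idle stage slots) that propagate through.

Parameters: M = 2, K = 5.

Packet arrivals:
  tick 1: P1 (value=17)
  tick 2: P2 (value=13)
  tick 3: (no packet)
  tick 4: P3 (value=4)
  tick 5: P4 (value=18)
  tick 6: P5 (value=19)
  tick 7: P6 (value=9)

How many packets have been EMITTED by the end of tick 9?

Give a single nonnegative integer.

Answer: 4

Derivation:
Tick 1: [PARSE:P1(v=17,ok=F), VALIDATE:-, TRANSFORM:-, EMIT:-] out:-; in:P1
Tick 2: [PARSE:P2(v=13,ok=F), VALIDATE:P1(v=17,ok=F), TRANSFORM:-, EMIT:-] out:-; in:P2
Tick 3: [PARSE:-, VALIDATE:P2(v=13,ok=T), TRANSFORM:P1(v=0,ok=F), EMIT:-] out:-; in:-
Tick 4: [PARSE:P3(v=4,ok=F), VALIDATE:-, TRANSFORM:P2(v=65,ok=T), EMIT:P1(v=0,ok=F)] out:-; in:P3
Tick 5: [PARSE:P4(v=18,ok=F), VALIDATE:P3(v=4,ok=F), TRANSFORM:-, EMIT:P2(v=65,ok=T)] out:P1(v=0); in:P4
Tick 6: [PARSE:P5(v=19,ok=F), VALIDATE:P4(v=18,ok=T), TRANSFORM:P3(v=0,ok=F), EMIT:-] out:P2(v=65); in:P5
Tick 7: [PARSE:P6(v=9,ok=F), VALIDATE:P5(v=19,ok=F), TRANSFORM:P4(v=90,ok=T), EMIT:P3(v=0,ok=F)] out:-; in:P6
Tick 8: [PARSE:-, VALIDATE:P6(v=9,ok=T), TRANSFORM:P5(v=0,ok=F), EMIT:P4(v=90,ok=T)] out:P3(v=0); in:-
Tick 9: [PARSE:-, VALIDATE:-, TRANSFORM:P6(v=45,ok=T), EMIT:P5(v=0,ok=F)] out:P4(v=90); in:-
Emitted by tick 9: ['P1', 'P2', 'P3', 'P4']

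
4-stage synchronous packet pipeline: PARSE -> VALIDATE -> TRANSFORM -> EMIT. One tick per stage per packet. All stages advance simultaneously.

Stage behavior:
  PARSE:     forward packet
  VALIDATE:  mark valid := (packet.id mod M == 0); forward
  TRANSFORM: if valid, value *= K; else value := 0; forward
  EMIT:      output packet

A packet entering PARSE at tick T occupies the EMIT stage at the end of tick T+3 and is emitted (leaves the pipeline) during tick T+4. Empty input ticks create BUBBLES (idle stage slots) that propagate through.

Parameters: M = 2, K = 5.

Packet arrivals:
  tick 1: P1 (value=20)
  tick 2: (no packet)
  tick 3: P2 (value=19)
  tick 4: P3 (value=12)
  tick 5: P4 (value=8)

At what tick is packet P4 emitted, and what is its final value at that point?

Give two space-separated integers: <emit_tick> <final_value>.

Tick 1: [PARSE:P1(v=20,ok=F), VALIDATE:-, TRANSFORM:-, EMIT:-] out:-; in:P1
Tick 2: [PARSE:-, VALIDATE:P1(v=20,ok=F), TRANSFORM:-, EMIT:-] out:-; in:-
Tick 3: [PARSE:P2(v=19,ok=F), VALIDATE:-, TRANSFORM:P1(v=0,ok=F), EMIT:-] out:-; in:P2
Tick 4: [PARSE:P3(v=12,ok=F), VALIDATE:P2(v=19,ok=T), TRANSFORM:-, EMIT:P1(v=0,ok=F)] out:-; in:P3
Tick 5: [PARSE:P4(v=8,ok=F), VALIDATE:P3(v=12,ok=F), TRANSFORM:P2(v=95,ok=T), EMIT:-] out:P1(v=0); in:P4
Tick 6: [PARSE:-, VALIDATE:P4(v=8,ok=T), TRANSFORM:P3(v=0,ok=F), EMIT:P2(v=95,ok=T)] out:-; in:-
Tick 7: [PARSE:-, VALIDATE:-, TRANSFORM:P4(v=40,ok=T), EMIT:P3(v=0,ok=F)] out:P2(v=95); in:-
Tick 8: [PARSE:-, VALIDATE:-, TRANSFORM:-, EMIT:P4(v=40,ok=T)] out:P3(v=0); in:-
Tick 9: [PARSE:-, VALIDATE:-, TRANSFORM:-, EMIT:-] out:P4(v=40); in:-
P4: arrives tick 5, valid=True (id=4, id%2=0), emit tick 9, final value 40

Answer: 9 40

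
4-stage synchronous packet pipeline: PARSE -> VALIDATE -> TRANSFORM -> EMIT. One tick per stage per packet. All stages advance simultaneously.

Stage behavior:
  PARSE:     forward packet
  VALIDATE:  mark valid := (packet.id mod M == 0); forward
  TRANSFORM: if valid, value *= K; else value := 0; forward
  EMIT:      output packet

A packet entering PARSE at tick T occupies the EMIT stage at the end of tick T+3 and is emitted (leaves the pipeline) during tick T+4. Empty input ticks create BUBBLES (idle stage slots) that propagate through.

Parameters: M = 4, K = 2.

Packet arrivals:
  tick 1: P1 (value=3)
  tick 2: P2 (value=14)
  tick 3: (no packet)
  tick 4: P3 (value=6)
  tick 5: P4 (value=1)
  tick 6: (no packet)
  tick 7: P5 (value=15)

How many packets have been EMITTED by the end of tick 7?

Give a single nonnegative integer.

Tick 1: [PARSE:P1(v=3,ok=F), VALIDATE:-, TRANSFORM:-, EMIT:-] out:-; in:P1
Tick 2: [PARSE:P2(v=14,ok=F), VALIDATE:P1(v=3,ok=F), TRANSFORM:-, EMIT:-] out:-; in:P2
Tick 3: [PARSE:-, VALIDATE:P2(v=14,ok=F), TRANSFORM:P1(v=0,ok=F), EMIT:-] out:-; in:-
Tick 4: [PARSE:P3(v=6,ok=F), VALIDATE:-, TRANSFORM:P2(v=0,ok=F), EMIT:P1(v=0,ok=F)] out:-; in:P3
Tick 5: [PARSE:P4(v=1,ok=F), VALIDATE:P3(v=6,ok=F), TRANSFORM:-, EMIT:P2(v=0,ok=F)] out:P1(v=0); in:P4
Tick 6: [PARSE:-, VALIDATE:P4(v=1,ok=T), TRANSFORM:P3(v=0,ok=F), EMIT:-] out:P2(v=0); in:-
Tick 7: [PARSE:P5(v=15,ok=F), VALIDATE:-, TRANSFORM:P4(v=2,ok=T), EMIT:P3(v=0,ok=F)] out:-; in:P5
Emitted by tick 7: ['P1', 'P2']

Answer: 2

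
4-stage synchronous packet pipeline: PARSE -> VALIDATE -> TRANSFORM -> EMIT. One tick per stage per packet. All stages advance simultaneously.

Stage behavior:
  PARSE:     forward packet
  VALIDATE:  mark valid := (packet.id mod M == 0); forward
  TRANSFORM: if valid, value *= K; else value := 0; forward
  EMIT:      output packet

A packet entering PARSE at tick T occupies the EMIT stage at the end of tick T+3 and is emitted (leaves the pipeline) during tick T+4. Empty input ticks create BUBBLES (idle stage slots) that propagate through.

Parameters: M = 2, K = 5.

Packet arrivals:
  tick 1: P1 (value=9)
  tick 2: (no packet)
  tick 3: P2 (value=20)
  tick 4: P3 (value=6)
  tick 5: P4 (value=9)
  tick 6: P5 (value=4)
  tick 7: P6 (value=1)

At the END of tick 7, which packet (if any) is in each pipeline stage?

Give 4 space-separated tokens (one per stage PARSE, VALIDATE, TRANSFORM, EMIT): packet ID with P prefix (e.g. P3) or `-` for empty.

Tick 1: [PARSE:P1(v=9,ok=F), VALIDATE:-, TRANSFORM:-, EMIT:-] out:-; in:P1
Tick 2: [PARSE:-, VALIDATE:P1(v=9,ok=F), TRANSFORM:-, EMIT:-] out:-; in:-
Tick 3: [PARSE:P2(v=20,ok=F), VALIDATE:-, TRANSFORM:P1(v=0,ok=F), EMIT:-] out:-; in:P2
Tick 4: [PARSE:P3(v=6,ok=F), VALIDATE:P2(v=20,ok=T), TRANSFORM:-, EMIT:P1(v=0,ok=F)] out:-; in:P3
Tick 5: [PARSE:P4(v=9,ok=F), VALIDATE:P3(v=6,ok=F), TRANSFORM:P2(v=100,ok=T), EMIT:-] out:P1(v=0); in:P4
Tick 6: [PARSE:P5(v=4,ok=F), VALIDATE:P4(v=9,ok=T), TRANSFORM:P3(v=0,ok=F), EMIT:P2(v=100,ok=T)] out:-; in:P5
Tick 7: [PARSE:P6(v=1,ok=F), VALIDATE:P5(v=4,ok=F), TRANSFORM:P4(v=45,ok=T), EMIT:P3(v=0,ok=F)] out:P2(v=100); in:P6
At end of tick 7: ['P6', 'P5', 'P4', 'P3']

Answer: P6 P5 P4 P3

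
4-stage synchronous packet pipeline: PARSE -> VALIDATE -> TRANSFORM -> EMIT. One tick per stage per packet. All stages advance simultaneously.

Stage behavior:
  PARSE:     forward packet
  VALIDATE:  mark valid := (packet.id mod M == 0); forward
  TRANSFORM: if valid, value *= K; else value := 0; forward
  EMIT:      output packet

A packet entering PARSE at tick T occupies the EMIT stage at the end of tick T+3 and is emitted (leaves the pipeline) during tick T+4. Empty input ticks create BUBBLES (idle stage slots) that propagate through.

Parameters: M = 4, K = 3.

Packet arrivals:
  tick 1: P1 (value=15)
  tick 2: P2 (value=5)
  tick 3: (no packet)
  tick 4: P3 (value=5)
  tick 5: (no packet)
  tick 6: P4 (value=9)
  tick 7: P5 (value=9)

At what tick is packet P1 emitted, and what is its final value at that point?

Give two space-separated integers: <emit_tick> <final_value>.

Tick 1: [PARSE:P1(v=15,ok=F), VALIDATE:-, TRANSFORM:-, EMIT:-] out:-; in:P1
Tick 2: [PARSE:P2(v=5,ok=F), VALIDATE:P1(v=15,ok=F), TRANSFORM:-, EMIT:-] out:-; in:P2
Tick 3: [PARSE:-, VALIDATE:P2(v=5,ok=F), TRANSFORM:P1(v=0,ok=F), EMIT:-] out:-; in:-
Tick 4: [PARSE:P3(v=5,ok=F), VALIDATE:-, TRANSFORM:P2(v=0,ok=F), EMIT:P1(v=0,ok=F)] out:-; in:P3
Tick 5: [PARSE:-, VALIDATE:P3(v=5,ok=F), TRANSFORM:-, EMIT:P2(v=0,ok=F)] out:P1(v=0); in:-
Tick 6: [PARSE:P4(v=9,ok=F), VALIDATE:-, TRANSFORM:P3(v=0,ok=F), EMIT:-] out:P2(v=0); in:P4
Tick 7: [PARSE:P5(v=9,ok=F), VALIDATE:P4(v=9,ok=T), TRANSFORM:-, EMIT:P3(v=0,ok=F)] out:-; in:P5
Tick 8: [PARSE:-, VALIDATE:P5(v=9,ok=F), TRANSFORM:P4(v=27,ok=T), EMIT:-] out:P3(v=0); in:-
Tick 9: [PARSE:-, VALIDATE:-, TRANSFORM:P5(v=0,ok=F), EMIT:P4(v=27,ok=T)] out:-; in:-
Tick 10: [PARSE:-, VALIDATE:-, TRANSFORM:-, EMIT:P5(v=0,ok=F)] out:P4(v=27); in:-
Tick 11: [PARSE:-, VALIDATE:-, TRANSFORM:-, EMIT:-] out:P5(v=0); in:-
P1: arrives tick 1, valid=False (id=1, id%4=1), emit tick 5, final value 0

Answer: 5 0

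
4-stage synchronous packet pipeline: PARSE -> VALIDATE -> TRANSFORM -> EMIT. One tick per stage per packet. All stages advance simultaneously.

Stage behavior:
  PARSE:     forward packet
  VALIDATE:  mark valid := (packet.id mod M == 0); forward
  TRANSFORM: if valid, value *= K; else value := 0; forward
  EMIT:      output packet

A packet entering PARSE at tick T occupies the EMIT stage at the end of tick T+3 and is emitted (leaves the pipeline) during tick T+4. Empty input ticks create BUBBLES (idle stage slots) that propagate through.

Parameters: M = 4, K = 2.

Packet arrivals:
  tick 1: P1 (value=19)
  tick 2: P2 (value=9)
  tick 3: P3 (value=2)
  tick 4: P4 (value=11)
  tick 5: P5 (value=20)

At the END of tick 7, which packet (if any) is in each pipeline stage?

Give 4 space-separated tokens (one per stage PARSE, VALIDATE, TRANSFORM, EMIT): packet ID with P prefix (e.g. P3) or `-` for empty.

Answer: - - P5 P4

Derivation:
Tick 1: [PARSE:P1(v=19,ok=F), VALIDATE:-, TRANSFORM:-, EMIT:-] out:-; in:P1
Tick 2: [PARSE:P2(v=9,ok=F), VALIDATE:P1(v=19,ok=F), TRANSFORM:-, EMIT:-] out:-; in:P2
Tick 3: [PARSE:P3(v=2,ok=F), VALIDATE:P2(v=9,ok=F), TRANSFORM:P1(v=0,ok=F), EMIT:-] out:-; in:P3
Tick 4: [PARSE:P4(v=11,ok=F), VALIDATE:P3(v=2,ok=F), TRANSFORM:P2(v=0,ok=F), EMIT:P1(v=0,ok=F)] out:-; in:P4
Tick 5: [PARSE:P5(v=20,ok=F), VALIDATE:P4(v=11,ok=T), TRANSFORM:P3(v=0,ok=F), EMIT:P2(v=0,ok=F)] out:P1(v=0); in:P5
Tick 6: [PARSE:-, VALIDATE:P5(v=20,ok=F), TRANSFORM:P4(v=22,ok=T), EMIT:P3(v=0,ok=F)] out:P2(v=0); in:-
Tick 7: [PARSE:-, VALIDATE:-, TRANSFORM:P5(v=0,ok=F), EMIT:P4(v=22,ok=T)] out:P3(v=0); in:-
At end of tick 7: ['-', '-', 'P5', 'P4']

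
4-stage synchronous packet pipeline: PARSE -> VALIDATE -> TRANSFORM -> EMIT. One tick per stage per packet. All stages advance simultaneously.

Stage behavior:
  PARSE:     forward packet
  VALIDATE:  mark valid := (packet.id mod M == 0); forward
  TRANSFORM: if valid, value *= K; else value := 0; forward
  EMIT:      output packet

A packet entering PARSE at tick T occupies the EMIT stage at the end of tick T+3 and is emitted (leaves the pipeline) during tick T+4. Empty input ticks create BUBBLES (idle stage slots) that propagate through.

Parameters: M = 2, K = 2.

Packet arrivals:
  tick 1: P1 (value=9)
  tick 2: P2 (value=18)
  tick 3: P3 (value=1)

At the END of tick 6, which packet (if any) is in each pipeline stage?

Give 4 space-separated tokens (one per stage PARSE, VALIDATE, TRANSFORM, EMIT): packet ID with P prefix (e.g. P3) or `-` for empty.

Answer: - - - P3

Derivation:
Tick 1: [PARSE:P1(v=9,ok=F), VALIDATE:-, TRANSFORM:-, EMIT:-] out:-; in:P1
Tick 2: [PARSE:P2(v=18,ok=F), VALIDATE:P1(v=9,ok=F), TRANSFORM:-, EMIT:-] out:-; in:P2
Tick 3: [PARSE:P3(v=1,ok=F), VALIDATE:P2(v=18,ok=T), TRANSFORM:P1(v=0,ok=F), EMIT:-] out:-; in:P3
Tick 4: [PARSE:-, VALIDATE:P3(v=1,ok=F), TRANSFORM:P2(v=36,ok=T), EMIT:P1(v=0,ok=F)] out:-; in:-
Tick 5: [PARSE:-, VALIDATE:-, TRANSFORM:P3(v=0,ok=F), EMIT:P2(v=36,ok=T)] out:P1(v=0); in:-
Tick 6: [PARSE:-, VALIDATE:-, TRANSFORM:-, EMIT:P3(v=0,ok=F)] out:P2(v=36); in:-
At end of tick 6: ['-', '-', '-', 'P3']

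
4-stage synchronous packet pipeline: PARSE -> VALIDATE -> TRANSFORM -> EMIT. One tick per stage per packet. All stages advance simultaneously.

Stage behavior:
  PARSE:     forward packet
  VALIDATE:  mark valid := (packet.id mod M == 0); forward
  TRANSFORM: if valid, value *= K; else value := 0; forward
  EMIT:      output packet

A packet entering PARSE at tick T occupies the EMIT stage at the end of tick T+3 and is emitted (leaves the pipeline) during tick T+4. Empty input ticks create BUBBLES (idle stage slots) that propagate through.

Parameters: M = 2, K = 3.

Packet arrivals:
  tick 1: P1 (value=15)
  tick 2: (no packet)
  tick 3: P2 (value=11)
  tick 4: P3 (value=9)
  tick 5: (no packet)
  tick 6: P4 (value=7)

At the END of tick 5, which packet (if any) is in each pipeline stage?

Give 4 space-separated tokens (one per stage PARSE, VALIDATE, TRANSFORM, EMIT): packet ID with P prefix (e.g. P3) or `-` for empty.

Tick 1: [PARSE:P1(v=15,ok=F), VALIDATE:-, TRANSFORM:-, EMIT:-] out:-; in:P1
Tick 2: [PARSE:-, VALIDATE:P1(v=15,ok=F), TRANSFORM:-, EMIT:-] out:-; in:-
Tick 3: [PARSE:P2(v=11,ok=F), VALIDATE:-, TRANSFORM:P1(v=0,ok=F), EMIT:-] out:-; in:P2
Tick 4: [PARSE:P3(v=9,ok=F), VALIDATE:P2(v=11,ok=T), TRANSFORM:-, EMIT:P1(v=0,ok=F)] out:-; in:P3
Tick 5: [PARSE:-, VALIDATE:P3(v=9,ok=F), TRANSFORM:P2(v=33,ok=T), EMIT:-] out:P1(v=0); in:-
At end of tick 5: ['-', 'P3', 'P2', '-']

Answer: - P3 P2 -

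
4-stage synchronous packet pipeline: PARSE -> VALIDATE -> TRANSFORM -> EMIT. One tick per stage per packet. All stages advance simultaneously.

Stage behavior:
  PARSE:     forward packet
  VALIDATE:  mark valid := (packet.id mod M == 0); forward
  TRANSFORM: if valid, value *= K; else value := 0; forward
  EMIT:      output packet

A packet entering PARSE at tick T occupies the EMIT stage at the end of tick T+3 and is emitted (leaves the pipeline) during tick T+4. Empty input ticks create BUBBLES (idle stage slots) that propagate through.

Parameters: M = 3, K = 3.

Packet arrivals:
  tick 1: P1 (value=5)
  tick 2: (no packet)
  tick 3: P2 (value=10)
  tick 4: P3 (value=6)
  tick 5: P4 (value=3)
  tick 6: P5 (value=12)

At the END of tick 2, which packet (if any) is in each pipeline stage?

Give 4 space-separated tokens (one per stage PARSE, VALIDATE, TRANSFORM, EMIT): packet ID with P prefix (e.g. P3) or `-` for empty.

Tick 1: [PARSE:P1(v=5,ok=F), VALIDATE:-, TRANSFORM:-, EMIT:-] out:-; in:P1
Tick 2: [PARSE:-, VALIDATE:P1(v=5,ok=F), TRANSFORM:-, EMIT:-] out:-; in:-
At end of tick 2: ['-', 'P1', '-', '-']

Answer: - P1 - -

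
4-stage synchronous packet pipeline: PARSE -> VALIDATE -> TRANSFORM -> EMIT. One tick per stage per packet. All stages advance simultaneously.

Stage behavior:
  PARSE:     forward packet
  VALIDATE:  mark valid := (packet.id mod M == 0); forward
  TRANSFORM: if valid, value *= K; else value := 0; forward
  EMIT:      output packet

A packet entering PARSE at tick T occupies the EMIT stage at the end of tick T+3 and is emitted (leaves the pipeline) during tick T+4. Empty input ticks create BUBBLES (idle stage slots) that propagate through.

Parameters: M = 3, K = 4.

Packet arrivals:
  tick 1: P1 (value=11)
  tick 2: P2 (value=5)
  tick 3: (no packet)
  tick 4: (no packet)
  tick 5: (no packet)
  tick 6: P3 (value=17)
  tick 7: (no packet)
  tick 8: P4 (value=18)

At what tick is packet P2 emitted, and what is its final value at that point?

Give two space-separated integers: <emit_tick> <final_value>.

Answer: 6 0

Derivation:
Tick 1: [PARSE:P1(v=11,ok=F), VALIDATE:-, TRANSFORM:-, EMIT:-] out:-; in:P1
Tick 2: [PARSE:P2(v=5,ok=F), VALIDATE:P1(v=11,ok=F), TRANSFORM:-, EMIT:-] out:-; in:P2
Tick 3: [PARSE:-, VALIDATE:P2(v=5,ok=F), TRANSFORM:P1(v=0,ok=F), EMIT:-] out:-; in:-
Tick 4: [PARSE:-, VALIDATE:-, TRANSFORM:P2(v=0,ok=F), EMIT:P1(v=0,ok=F)] out:-; in:-
Tick 5: [PARSE:-, VALIDATE:-, TRANSFORM:-, EMIT:P2(v=0,ok=F)] out:P1(v=0); in:-
Tick 6: [PARSE:P3(v=17,ok=F), VALIDATE:-, TRANSFORM:-, EMIT:-] out:P2(v=0); in:P3
Tick 7: [PARSE:-, VALIDATE:P3(v=17,ok=T), TRANSFORM:-, EMIT:-] out:-; in:-
Tick 8: [PARSE:P4(v=18,ok=F), VALIDATE:-, TRANSFORM:P3(v=68,ok=T), EMIT:-] out:-; in:P4
Tick 9: [PARSE:-, VALIDATE:P4(v=18,ok=F), TRANSFORM:-, EMIT:P3(v=68,ok=T)] out:-; in:-
Tick 10: [PARSE:-, VALIDATE:-, TRANSFORM:P4(v=0,ok=F), EMIT:-] out:P3(v=68); in:-
Tick 11: [PARSE:-, VALIDATE:-, TRANSFORM:-, EMIT:P4(v=0,ok=F)] out:-; in:-
Tick 12: [PARSE:-, VALIDATE:-, TRANSFORM:-, EMIT:-] out:P4(v=0); in:-
P2: arrives tick 2, valid=False (id=2, id%3=2), emit tick 6, final value 0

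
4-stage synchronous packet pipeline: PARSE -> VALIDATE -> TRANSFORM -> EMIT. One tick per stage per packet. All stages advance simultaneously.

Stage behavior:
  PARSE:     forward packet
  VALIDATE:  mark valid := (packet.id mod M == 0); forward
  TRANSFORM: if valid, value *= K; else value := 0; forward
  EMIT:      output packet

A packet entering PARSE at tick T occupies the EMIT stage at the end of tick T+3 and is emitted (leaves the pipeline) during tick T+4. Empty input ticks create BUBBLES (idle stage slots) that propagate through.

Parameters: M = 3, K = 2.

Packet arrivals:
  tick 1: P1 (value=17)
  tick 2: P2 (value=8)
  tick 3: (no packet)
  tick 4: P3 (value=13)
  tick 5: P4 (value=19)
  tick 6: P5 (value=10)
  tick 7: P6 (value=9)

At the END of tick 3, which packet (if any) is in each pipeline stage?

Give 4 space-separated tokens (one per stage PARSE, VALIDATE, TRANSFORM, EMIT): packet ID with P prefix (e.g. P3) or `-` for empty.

Answer: - P2 P1 -

Derivation:
Tick 1: [PARSE:P1(v=17,ok=F), VALIDATE:-, TRANSFORM:-, EMIT:-] out:-; in:P1
Tick 2: [PARSE:P2(v=8,ok=F), VALIDATE:P1(v=17,ok=F), TRANSFORM:-, EMIT:-] out:-; in:P2
Tick 3: [PARSE:-, VALIDATE:P2(v=8,ok=F), TRANSFORM:P1(v=0,ok=F), EMIT:-] out:-; in:-
At end of tick 3: ['-', 'P2', 'P1', '-']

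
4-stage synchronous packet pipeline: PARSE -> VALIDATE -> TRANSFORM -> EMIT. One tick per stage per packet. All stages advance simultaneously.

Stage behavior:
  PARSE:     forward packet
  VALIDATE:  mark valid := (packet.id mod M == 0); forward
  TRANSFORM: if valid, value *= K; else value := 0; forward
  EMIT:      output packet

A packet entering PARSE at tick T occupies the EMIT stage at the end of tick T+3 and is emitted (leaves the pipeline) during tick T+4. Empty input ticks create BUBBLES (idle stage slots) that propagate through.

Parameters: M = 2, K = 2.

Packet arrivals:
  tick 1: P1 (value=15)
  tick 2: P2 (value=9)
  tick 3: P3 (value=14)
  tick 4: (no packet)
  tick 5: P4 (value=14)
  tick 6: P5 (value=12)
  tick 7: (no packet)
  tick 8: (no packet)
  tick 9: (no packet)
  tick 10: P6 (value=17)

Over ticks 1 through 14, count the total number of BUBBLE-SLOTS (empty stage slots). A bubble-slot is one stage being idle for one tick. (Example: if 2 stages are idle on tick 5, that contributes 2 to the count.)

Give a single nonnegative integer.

Answer: 32

Derivation:
Tick 1: [PARSE:P1(v=15,ok=F), VALIDATE:-, TRANSFORM:-, EMIT:-] out:-; bubbles=3
Tick 2: [PARSE:P2(v=9,ok=F), VALIDATE:P1(v=15,ok=F), TRANSFORM:-, EMIT:-] out:-; bubbles=2
Tick 3: [PARSE:P3(v=14,ok=F), VALIDATE:P2(v=9,ok=T), TRANSFORM:P1(v=0,ok=F), EMIT:-] out:-; bubbles=1
Tick 4: [PARSE:-, VALIDATE:P3(v=14,ok=F), TRANSFORM:P2(v=18,ok=T), EMIT:P1(v=0,ok=F)] out:-; bubbles=1
Tick 5: [PARSE:P4(v=14,ok=F), VALIDATE:-, TRANSFORM:P3(v=0,ok=F), EMIT:P2(v=18,ok=T)] out:P1(v=0); bubbles=1
Tick 6: [PARSE:P5(v=12,ok=F), VALIDATE:P4(v=14,ok=T), TRANSFORM:-, EMIT:P3(v=0,ok=F)] out:P2(v=18); bubbles=1
Tick 7: [PARSE:-, VALIDATE:P5(v=12,ok=F), TRANSFORM:P4(v=28,ok=T), EMIT:-] out:P3(v=0); bubbles=2
Tick 8: [PARSE:-, VALIDATE:-, TRANSFORM:P5(v=0,ok=F), EMIT:P4(v=28,ok=T)] out:-; bubbles=2
Tick 9: [PARSE:-, VALIDATE:-, TRANSFORM:-, EMIT:P5(v=0,ok=F)] out:P4(v=28); bubbles=3
Tick 10: [PARSE:P6(v=17,ok=F), VALIDATE:-, TRANSFORM:-, EMIT:-] out:P5(v=0); bubbles=3
Tick 11: [PARSE:-, VALIDATE:P6(v=17,ok=T), TRANSFORM:-, EMIT:-] out:-; bubbles=3
Tick 12: [PARSE:-, VALIDATE:-, TRANSFORM:P6(v=34,ok=T), EMIT:-] out:-; bubbles=3
Tick 13: [PARSE:-, VALIDATE:-, TRANSFORM:-, EMIT:P6(v=34,ok=T)] out:-; bubbles=3
Tick 14: [PARSE:-, VALIDATE:-, TRANSFORM:-, EMIT:-] out:P6(v=34); bubbles=4
Total bubble-slots: 32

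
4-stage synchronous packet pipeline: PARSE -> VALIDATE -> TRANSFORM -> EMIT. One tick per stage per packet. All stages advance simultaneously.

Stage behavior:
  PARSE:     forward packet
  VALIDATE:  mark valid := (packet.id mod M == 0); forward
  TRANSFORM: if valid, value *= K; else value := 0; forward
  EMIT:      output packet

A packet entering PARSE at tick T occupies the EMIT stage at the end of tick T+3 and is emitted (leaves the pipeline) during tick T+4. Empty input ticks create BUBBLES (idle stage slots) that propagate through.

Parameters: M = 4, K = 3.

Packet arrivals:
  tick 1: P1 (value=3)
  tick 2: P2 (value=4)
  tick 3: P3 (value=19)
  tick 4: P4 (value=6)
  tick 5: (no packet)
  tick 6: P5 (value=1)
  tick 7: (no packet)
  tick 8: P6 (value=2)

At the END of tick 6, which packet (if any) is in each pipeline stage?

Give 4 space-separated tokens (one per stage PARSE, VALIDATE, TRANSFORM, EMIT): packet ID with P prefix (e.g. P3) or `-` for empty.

Answer: P5 - P4 P3

Derivation:
Tick 1: [PARSE:P1(v=3,ok=F), VALIDATE:-, TRANSFORM:-, EMIT:-] out:-; in:P1
Tick 2: [PARSE:P2(v=4,ok=F), VALIDATE:P1(v=3,ok=F), TRANSFORM:-, EMIT:-] out:-; in:P2
Tick 3: [PARSE:P3(v=19,ok=F), VALIDATE:P2(v=4,ok=F), TRANSFORM:P1(v=0,ok=F), EMIT:-] out:-; in:P3
Tick 4: [PARSE:P4(v=6,ok=F), VALIDATE:P3(v=19,ok=F), TRANSFORM:P2(v=0,ok=F), EMIT:P1(v=0,ok=F)] out:-; in:P4
Tick 5: [PARSE:-, VALIDATE:P4(v=6,ok=T), TRANSFORM:P3(v=0,ok=F), EMIT:P2(v=0,ok=F)] out:P1(v=0); in:-
Tick 6: [PARSE:P5(v=1,ok=F), VALIDATE:-, TRANSFORM:P4(v=18,ok=T), EMIT:P3(v=0,ok=F)] out:P2(v=0); in:P5
At end of tick 6: ['P5', '-', 'P4', 'P3']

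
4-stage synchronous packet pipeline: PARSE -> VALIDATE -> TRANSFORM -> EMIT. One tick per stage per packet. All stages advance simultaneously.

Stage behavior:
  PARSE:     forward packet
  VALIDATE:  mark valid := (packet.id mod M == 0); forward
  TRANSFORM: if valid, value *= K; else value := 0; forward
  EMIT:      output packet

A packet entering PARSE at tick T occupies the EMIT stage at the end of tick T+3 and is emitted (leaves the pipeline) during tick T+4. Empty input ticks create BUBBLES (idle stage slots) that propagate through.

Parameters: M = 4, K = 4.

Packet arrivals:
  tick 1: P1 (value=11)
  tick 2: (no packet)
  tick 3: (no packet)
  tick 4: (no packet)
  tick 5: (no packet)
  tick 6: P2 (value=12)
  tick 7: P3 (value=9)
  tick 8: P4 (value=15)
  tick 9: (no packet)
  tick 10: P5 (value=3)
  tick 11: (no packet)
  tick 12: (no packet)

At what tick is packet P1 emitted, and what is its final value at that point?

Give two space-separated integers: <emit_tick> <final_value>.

Answer: 5 0

Derivation:
Tick 1: [PARSE:P1(v=11,ok=F), VALIDATE:-, TRANSFORM:-, EMIT:-] out:-; in:P1
Tick 2: [PARSE:-, VALIDATE:P1(v=11,ok=F), TRANSFORM:-, EMIT:-] out:-; in:-
Tick 3: [PARSE:-, VALIDATE:-, TRANSFORM:P1(v=0,ok=F), EMIT:-] out:-; in:-
Tick 4: [PARSE:-, VALIDATE:-, TRANSFORM:-, EMIT:P1(v=0,ok=F)] out:-; in:-
Tick 5: [PARSE:-, VALIDATE:-, TRANSFORM:-, EMIT:-] out:P1(v=0); in:-
Tick 6: [PARSE:P2(v=12,ok=F), VALIDATE:-, TRANSFORM:-, EMIT:-] out:-; in:P2
Tick 7: [PARSE:P3(v=9,ok=F), VALIDATE:P2(v=12,ok=F), TRANSFORM:-, EMIT:-] out:-; in:P3
Tick 8: [PARSE:P4(v=15,ok=F), VALIDATE:P3(v=9,ok=F), TRANSFORM:P2(v=0,ok=F), EMIT:-] out:-; in:P4
Tick 9: [PARSE:-, VALIDATE:P4(v=15,ok=T), TRANSFORM:P3(v=0,ok=F), EMIT:P2(v=0,ok=F)] out:-; in:-
Tick 10: [PARSE:P5(v=3,ok=F), VALIDATE:-, TRANSFORM:P4(v=60,ok=T), EMIT:P3(v=0,ok=F)] out:P2(v=0); in:P5
Tick 11: [PARSE:-, VALIDATE:P5(v=3,ok=F), TRANSFORM:-, EMIT:P4(v=60,ok=T)] out:P3(v=0); in:-
Tick 12: [PARSE:-, VALIDATE:-, TRANSFORM:P5(v=0,ok=F), EMIT:-] out:P4(v=60); in:-
Tick 13: [PARSE:-, VALIDATE:-, TRANSFORM:-, EMIT:P5(v=0,ok=F)] out:-; in:-
Tick 14: [PARSE:-, VALIDATE:-, TRANSFORM:-, EMIT:-] out:P5(v=0); in:-
Tick 15: [PARSE:-, VALIDATE:-, TRANSFORM:-, EMIT:-] out:-; in:-
Tick 16: [PARSE:-, VALIDATE:-, TRANSFORM:-, EMIT:-] out:-; in:-
P1: arrives tick 1, valid=False (id=1, id%4=1), emit tick 5, final value 0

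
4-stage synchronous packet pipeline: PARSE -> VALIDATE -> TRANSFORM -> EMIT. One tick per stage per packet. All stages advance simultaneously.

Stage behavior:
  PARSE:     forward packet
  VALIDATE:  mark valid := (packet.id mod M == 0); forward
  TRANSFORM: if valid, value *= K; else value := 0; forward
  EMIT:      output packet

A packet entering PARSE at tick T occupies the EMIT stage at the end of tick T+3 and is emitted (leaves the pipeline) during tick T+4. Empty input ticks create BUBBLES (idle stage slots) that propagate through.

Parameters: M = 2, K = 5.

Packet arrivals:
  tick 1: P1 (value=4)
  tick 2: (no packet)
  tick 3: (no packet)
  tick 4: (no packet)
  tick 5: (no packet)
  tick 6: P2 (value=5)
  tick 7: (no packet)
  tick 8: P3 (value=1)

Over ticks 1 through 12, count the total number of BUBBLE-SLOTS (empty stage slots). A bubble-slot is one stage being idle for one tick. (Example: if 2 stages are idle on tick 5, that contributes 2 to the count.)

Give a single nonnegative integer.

Answer: 36

Derivation:
Tick 1: [PARSE:P1(v=4,ok=F), VALIDATE:-, TRANSFORM:-, EMIT:-] out:-; bubbles=3
Tick 2: [PARSE:-, VALIDATE:P1(v=4,ok=F), TRANSFORM:-, EMIT:-] out:-; bubbles=3
Tick 3: [PARSE:-, VALIDATE:-, TRANSFORM:P1(v=0,ok=F), EMIT:-] out:-; bubbles=3
Tick 4: [PARSE:-, VALIDATE:-, TRANSFORM:-, EMIT:P1(v=0,ok=F)] out:-; bubbles=3
Tick 5: [PARSE:-, VALIDATE:-, TRANSFORM:-, EMIT:-] out:P1(v=0); bubbles=4
Tick 6: [PARSE:P2(v=5,ok=F), VALIDATE:-, TRANSFORM:-, EMIT:-] out:-; bubbles=3
Tick 7: [PARSE:-, VALIDATE:P2(v=5,ok=T), TRANSFORM:-, EMIT:-] out:-; bubbles=3
Tick 8: [PARSE:P3(v=1,ok=F), VALIDATE:-, TRANSFORM:P2(v=25,ok=T), EMIT:-] out:-; bubbles=2
Tick 9: [PARSE:-, VALIDATE:P3(v=1,ok=F), TRANSFORM:-, EMIT:P2(v=25,ok=T)] out:-; bubbles=2
Tick 10: [PARSE:-, VALIDATE:-, TRANSFORM:P3(v=0,ok=F), EMIT:-] out:P2(v=25); bubbles=3
Tick 11: [PARSE:-, VALIDATE:-, TRANSFORM:-, EMIT:P3(v=0,ok=F)] out:-; bubbles=3
Tick 12: [PARSE:-, VALIDATE:-, TRANSFORM:-, EMIT:-] out:P3(v=0); bubbles=4
Total bubble-slots: 36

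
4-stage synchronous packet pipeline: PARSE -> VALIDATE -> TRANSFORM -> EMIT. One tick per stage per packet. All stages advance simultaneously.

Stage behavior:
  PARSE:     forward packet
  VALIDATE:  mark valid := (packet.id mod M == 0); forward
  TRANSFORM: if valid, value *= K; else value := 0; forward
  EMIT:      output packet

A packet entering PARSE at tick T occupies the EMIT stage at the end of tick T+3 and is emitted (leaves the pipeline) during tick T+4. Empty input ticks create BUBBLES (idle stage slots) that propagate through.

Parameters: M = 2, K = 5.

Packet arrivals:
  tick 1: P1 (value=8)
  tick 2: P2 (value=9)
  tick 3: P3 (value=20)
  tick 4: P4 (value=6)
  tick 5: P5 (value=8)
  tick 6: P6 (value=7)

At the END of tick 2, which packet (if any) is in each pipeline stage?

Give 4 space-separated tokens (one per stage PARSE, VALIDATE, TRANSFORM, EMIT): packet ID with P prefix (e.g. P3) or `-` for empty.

Tick 1: [PARSE:P1(v=8,ok=F), VALIDATE:-, TRANSFORM:-, EMIT:-] out:-; in:P1
Tick 2: [PARSE:P2(v=9,ok=F), VALIDATE:P1(v=8,ok=F), TRANSFORM:-, EMIT:-] out:-; in:P2
At end of tick 2: ['P2', 'P1', '-', '-']

Answer: P2 P1 - -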